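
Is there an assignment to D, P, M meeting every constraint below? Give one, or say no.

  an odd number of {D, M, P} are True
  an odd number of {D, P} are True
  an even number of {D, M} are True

D = False, P = True, M = False

{D, M, P}: 1 true → odd ✓
{D, P}: 1 true → odd ✓
{D, M}: 0 true → even ✓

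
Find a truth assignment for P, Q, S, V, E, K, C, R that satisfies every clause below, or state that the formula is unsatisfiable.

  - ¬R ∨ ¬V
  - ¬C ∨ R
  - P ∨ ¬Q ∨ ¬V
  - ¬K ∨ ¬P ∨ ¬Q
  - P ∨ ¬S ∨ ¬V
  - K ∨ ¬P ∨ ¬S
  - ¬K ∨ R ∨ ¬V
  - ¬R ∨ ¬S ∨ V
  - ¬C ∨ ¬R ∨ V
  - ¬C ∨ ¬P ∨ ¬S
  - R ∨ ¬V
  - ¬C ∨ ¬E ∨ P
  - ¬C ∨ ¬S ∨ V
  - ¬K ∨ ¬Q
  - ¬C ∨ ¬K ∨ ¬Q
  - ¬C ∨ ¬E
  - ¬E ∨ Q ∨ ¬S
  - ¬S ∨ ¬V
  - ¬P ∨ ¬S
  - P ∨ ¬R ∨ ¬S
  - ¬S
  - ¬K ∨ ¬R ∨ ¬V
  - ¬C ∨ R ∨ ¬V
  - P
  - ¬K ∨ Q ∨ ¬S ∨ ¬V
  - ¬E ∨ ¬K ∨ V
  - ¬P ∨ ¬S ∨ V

P = True, Q = False, S = False, V = False, E = False, K = False, C = False, R = True

Unit clause (¬S) forces S = False.
Unit clause (P) forces P = True.
Set Q = False.
Try V = True:
  (¬R ∨ ¬V) forces R = False.
  clause (R ∨ ¬V) is falsified — backtrack.
So V = False.
Set E = False.
Set K = False.
Set C = False.
Set R = True.
All clauses satisfied.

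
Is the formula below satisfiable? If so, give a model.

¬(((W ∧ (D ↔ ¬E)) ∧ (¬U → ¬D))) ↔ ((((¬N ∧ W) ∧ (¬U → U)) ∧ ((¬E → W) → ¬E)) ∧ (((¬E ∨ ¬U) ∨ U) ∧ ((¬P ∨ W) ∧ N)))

E=F, W=T, U=T, D=T, N=F, P=T

  ¬(((W ∧ (D ↔ ¬E)) ∧ (¬U → ¬D))) ↔ ((((¬N ∧ W) ∧ (¬U → U)) ∧ ((¬E → W) → ¬E)) ∧ (((¬E ∨ ¬U) ∨ U) ∧ ((¬P ∨ W) ∧ N))) = True
    ¬(((W ∧ (D ↔ ¬E)) ∧ (¬U → ¬D))) = False
      (W ∧ (D ↔ ¬E)) ∧ (¬U → ¬D) = True
        W ∧ (D ↔ ¬E) = True
          D ↔ ¬E = True
            ¬E = True
        ¬U → ¬D = True
          ¬U = False
          ¬D = False
    (((¬N ∧ W) ∧ (¬U → U)) ∧ ((¬E → W) → ¬E)) ∧ (((¬E ∨ ¬U) ∨ U) ∧ ((¬P ∨ W) ∧ N)) = False
      ((¬N ∧ W) ∧ (¬U → U)) ∧ ((¬E → W) → ¬E) = True
        (¬N ∧ W) ∧ (¬U → U) = True
          ¬N ∧ W = True
            ¬N = True
          ¬U → U = True
            ¬U = False
        (¬E → W) → ¬E = True
          ¬E → W = True
            ¬E = True
          ¬E = True
      ((¬E ∨ ¬U) ∨ U) ∧ ((¬P ∨ W) ∧ N) = False
        (¬E ∨ ¬U) ∨ U = True
          ¬E ∨ ¬U = True
            ¬E = True
            ¬U = False
        (¬P ∨ W) ∧ N = False
          ¬P ∨ W = True
            ¬P = False
The formula evaluates to True.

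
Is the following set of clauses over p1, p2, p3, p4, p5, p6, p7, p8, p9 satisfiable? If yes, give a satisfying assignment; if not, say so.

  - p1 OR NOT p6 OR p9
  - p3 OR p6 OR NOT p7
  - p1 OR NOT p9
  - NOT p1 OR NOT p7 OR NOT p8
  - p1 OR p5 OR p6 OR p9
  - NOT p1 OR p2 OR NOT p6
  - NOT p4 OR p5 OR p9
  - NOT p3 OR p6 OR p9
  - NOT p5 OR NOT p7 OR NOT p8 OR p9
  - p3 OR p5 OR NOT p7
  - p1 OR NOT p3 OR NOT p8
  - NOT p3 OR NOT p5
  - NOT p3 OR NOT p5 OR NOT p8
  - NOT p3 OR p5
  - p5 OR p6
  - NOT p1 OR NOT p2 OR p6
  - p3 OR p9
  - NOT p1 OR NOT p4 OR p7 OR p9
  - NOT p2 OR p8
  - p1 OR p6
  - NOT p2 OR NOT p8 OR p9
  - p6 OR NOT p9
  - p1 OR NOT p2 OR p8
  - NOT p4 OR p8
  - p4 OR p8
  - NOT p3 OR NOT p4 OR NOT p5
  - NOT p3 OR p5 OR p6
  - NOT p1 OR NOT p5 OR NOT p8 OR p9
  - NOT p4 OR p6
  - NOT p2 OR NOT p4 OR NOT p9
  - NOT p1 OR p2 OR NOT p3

p1 = True, p2 = True, p3 = False, p4 = False, p5 = False, p6 = True, p7 = False, p8 = True, p9 = True

Try p1 = False:
  (p1 OR NOT p9) forces p9 = False.
  (p1 OR NOT p6 OR p9) forces p6 = False.
  clause (p1 OR p6) is falsified — backtrack.
So p1 = True.
Set p2 = True.
  then (NOT p1 OR NOT p2 OR p6) forces p6 = True.
  then (NOT p2 OR p8) forces p8 = True.
  then (NOT p2 OR NOT p8 OR p9) forces p9 = True.
  then (NOT p2 OR NOT p4 OR NOT p9) forces p4 = False.
  then (NOT p1 OR NOT p7 OR NOT p8) forces p7 = False.
Try p3 = True:
  (NOT p3 OR NOT p5) forces p5 = False.
  clause (NOT p3 OR p5) is falsified — backtrack.
So p3 = False.
Set p5 = False.
All clauses satisfied.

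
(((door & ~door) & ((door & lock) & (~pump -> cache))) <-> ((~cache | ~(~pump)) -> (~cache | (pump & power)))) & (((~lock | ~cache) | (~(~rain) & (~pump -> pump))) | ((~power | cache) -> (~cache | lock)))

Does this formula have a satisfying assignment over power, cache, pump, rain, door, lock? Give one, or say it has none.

power: False; cache: True; pump: True; rain: True; door: False; lock: False

  ((door & ~door) & ((door & lock) & (~pump -> cache))) <-> ((~cache | ~(~pump)) -> (~cache | (pump & power))) = True
    (door & ~door) & ((door & lock) & (~pump -> cache)) = False
      door & ~door = False
        ~door = True
      (door & lock) & (~pump -> cache) = False
        door & lock = False
        ~pump -> cache = True
          ~pump = False
    (~cache | ~(~pump)) -> (~cache | (pump & power)) = False
      ~cache | ~(~pump) = True
        ~cache = False
        ~(~pump) = True
          ~pump = False
      ~cache | (pump & power) = False
        ~cache = False
        pump & power = False
  ((~lock | ~cache) | (~(~rain) & (~pump -> pump))) | ((~power | cache) -> (~cache | lock)) = True
    (~lock | ~cache) | (~(~rain) & (~pump -> pump)) = True
      ~lock | ~cache = True
        ~lock = True
        ~cache = False
      ~(~rain) & (~pump -> pump) = True
        ~(~rain) = True
          ~rain = False
        ~pump -> pump = True
          ~pump = False
    (~power | cache) -> (~cache | lock) = False
      ~power | cache = True
        ~power = True
      ~cache | lock = False
        ~cache = False
Both conjuncts True, so the formula holds.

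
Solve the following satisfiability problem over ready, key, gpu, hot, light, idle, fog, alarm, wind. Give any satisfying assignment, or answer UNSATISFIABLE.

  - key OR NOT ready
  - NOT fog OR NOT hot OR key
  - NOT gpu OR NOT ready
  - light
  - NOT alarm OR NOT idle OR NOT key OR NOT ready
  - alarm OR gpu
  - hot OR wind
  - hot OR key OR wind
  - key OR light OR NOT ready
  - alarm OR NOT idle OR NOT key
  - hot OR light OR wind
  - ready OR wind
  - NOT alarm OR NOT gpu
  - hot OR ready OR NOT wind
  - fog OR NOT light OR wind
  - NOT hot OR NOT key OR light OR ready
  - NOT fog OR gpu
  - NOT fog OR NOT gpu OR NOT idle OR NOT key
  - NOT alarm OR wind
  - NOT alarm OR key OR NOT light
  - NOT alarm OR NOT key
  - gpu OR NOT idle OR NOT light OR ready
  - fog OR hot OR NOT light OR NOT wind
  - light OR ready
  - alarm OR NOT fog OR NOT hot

ready=F; key=F; gpu=T; hot=T; light=T; idle=T; fog=F; alarm=F; wind=T

Unit clause (light) forces light = True.
Set ready = False.
  then (ready OR wind) forces wind = True.
  then (hot OR ready OR NOT wind) forces hot = True.
Set key = False.
  then (NOT fog OR NOT hot OR key) forces fog = False.
  then (NOT alarm OR key OR NOT light) forces alarm = False.
  then (alarm OR gpu) forces gpu = True.
Set idle = True.
All clauses satisfied.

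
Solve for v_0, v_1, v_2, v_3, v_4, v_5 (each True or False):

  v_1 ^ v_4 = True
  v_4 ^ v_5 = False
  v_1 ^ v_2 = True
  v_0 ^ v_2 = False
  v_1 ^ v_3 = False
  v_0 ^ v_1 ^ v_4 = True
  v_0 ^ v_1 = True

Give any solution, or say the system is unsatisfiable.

v_0: False; v_1: True; v_2: False; v_3: True; v_4: False; v_5: False

v_1 ^ v_4 = T ^ F = True ✓
v_4 ^ v_5 = F ^ F = False ✓
v_1 ^ v_2 = T ^ F = True ✓
v_0 ^ v_2 = F ^ F = False ✓
v_1 ^ v_3 = T ^ T = False ✓
v_0 ^ v_1 ^ v_4 = F ^ T ^ F = True ✓
v_0 ^ v_1 = F ^ T = True ✓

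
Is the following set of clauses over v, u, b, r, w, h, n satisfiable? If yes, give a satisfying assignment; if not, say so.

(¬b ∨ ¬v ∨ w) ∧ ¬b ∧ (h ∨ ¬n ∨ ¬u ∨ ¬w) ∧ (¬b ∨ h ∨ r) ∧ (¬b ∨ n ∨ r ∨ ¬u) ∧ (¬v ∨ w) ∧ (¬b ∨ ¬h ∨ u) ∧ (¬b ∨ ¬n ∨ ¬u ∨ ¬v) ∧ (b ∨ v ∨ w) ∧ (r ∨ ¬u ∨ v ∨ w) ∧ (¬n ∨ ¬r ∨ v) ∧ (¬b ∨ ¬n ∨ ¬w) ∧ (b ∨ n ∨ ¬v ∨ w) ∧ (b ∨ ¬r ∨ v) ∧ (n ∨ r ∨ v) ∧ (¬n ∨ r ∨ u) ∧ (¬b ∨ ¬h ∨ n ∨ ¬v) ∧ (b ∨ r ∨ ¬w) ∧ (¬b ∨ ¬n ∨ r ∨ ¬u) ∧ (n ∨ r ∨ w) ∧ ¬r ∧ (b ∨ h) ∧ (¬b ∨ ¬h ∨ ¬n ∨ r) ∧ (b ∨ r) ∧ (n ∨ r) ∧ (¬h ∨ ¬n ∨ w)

Unsatisfiable — no assignment works.

Case b = True:
  Clause (¬b) is falsified — contradiction.
Case b = False:
  (¬r) forces r = False.
  Clause (b ∨ r) is falsified — contradiction.
Both cases fail, so the formula is unsatisfiable.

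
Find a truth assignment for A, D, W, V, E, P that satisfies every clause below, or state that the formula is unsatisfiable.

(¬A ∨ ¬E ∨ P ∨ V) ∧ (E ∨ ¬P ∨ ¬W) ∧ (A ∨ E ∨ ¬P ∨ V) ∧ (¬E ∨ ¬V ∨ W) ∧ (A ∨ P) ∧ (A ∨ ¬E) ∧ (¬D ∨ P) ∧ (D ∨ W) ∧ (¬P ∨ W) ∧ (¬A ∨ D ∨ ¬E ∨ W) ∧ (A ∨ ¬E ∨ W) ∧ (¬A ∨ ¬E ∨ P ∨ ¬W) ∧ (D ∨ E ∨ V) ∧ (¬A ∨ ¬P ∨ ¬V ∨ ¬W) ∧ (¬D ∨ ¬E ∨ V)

Try A = False:
  (A ∨ P) forces P = True.
  (A ∨ ¬E) forces E = False.
  (E ∨ ¬P ∨ ¬W) forces W = False.
  clause (¬P ∨ W) is falsified — backtrack.
So A = True.
Set D = False.
  then (D ∨ W) forces W = True.
Set V = True.
  then (¬A ∨ ¬P ∨ ¬V ∨ ¬W) forces P = False.
  then (¬A ∨ ¬E ∨ P ∨ ¬W) forces E = False.
All clauses satisfied.

A: True, D: False, W: True, V: True, E: False, P: False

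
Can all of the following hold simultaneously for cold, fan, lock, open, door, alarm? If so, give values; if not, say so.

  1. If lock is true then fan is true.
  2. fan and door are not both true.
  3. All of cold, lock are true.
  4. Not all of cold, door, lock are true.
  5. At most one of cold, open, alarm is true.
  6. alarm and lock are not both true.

cold = True, fan = True, lock = True, open = False, door = False, alarm = False

  (1) lock=T ⇒ fan: T ✓
  (2) fan=T, door=F — not both ✓
  (3) {cold, lock}: all 2 true ✓
  (4) {cold, door, lock}: 2/3 true — not all ✓
  (5) {cold, open, alarm}: 1 true — at most one ✓
  (6) alarm=F, lock=T — not both ✓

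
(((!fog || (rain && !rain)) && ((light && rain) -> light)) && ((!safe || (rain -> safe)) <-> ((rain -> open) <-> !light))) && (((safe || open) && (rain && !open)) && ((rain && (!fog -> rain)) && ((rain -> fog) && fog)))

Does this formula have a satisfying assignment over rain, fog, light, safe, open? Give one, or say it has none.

No satisfying assignment exists.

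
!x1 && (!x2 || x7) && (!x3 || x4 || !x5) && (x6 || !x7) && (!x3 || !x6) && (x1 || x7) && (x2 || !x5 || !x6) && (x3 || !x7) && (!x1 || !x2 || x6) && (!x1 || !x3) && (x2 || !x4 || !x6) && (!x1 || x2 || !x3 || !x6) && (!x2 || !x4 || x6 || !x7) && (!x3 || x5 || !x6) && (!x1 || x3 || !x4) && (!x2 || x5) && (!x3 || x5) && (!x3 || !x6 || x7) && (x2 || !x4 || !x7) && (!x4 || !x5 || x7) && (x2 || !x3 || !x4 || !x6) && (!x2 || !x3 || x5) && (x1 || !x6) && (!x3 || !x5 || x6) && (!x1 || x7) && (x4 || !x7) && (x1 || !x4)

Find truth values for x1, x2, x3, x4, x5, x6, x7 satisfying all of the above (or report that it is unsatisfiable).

UNSATISFIABLE

Case x1 = True:
  Clause (!x1) is falsified — contradiction.
Case x1 = False:
  (x1 || x7) forces x7 = True.
  (x6 || !x7) forces x6 = True.
  Clause (x1 || !x6) is falsified — contradiction.
Both cases fail, so the formula is unsatisfiable.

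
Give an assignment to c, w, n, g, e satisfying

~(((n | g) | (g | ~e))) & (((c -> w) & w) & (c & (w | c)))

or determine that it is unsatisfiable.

c: True, w: True, n: False, g: False, e: True

  ~(((n | g) | (g | ~e))) = True
    (n | g) | (g | ~e) = False
      n | g = False
      g | ~e = False
        ~e = False
  ((c -> w) & w) & (c & (w | c)) = True
    (c -> w) & w = True
      c -> w = True
    c & (w | c) = True
      w | c = True
Both conjuncts True, so the formula holds.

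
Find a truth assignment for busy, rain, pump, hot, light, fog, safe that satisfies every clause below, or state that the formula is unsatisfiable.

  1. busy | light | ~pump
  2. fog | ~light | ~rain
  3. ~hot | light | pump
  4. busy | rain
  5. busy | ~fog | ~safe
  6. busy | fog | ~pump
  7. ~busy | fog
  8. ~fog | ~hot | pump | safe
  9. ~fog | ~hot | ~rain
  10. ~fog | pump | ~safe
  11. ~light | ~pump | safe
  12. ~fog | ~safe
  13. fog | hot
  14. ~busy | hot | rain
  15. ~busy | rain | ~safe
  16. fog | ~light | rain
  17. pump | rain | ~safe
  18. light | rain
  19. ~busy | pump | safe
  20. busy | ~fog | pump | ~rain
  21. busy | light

Set busy = True.
  then (~busy | fog) forces fog = True.
  then (~fog | ~safe) forces safe = False.
  then (~busy | pump | safe) forces pump = True.
  then (~light | ~pump | safe) forces light = False.
  then (light | rain) forces rain = True.
  then (~fog | ~hot | ~rain) forces hot = False.
All clauses satisfied.

busy = True, rain = True, pump = True, hot = False, light = False, fog = True, safe = False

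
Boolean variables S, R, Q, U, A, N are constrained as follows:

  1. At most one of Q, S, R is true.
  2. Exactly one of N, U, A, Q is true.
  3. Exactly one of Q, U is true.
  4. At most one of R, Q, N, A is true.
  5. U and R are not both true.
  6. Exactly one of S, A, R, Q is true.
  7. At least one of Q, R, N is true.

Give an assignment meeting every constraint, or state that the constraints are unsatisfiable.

S = False, R = False, Q = True, U = False, A = False, N = False

  (1) {Q, S, R}: 1 true — at most one ✓
  (2) {N, U, A, Q}: 1 true — exactly one ✓
  (3) {Q, U}: 1 true — exactly one ✓
  (4) {R, Q, N, A}: 1 true — at most one ✓
  (5) U=F, R=F — not both ✓
  (6) {S, A, R, Q}: 1 true — exactly one ✓
  (7) {Q, R, N}: 1 true — at least one ✓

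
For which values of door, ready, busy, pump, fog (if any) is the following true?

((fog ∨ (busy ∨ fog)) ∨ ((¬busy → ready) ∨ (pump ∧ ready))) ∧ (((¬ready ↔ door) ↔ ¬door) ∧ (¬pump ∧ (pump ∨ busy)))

door = False, ready = True, busy = True, pump = False, fog = False

  (fog ∨ (busy ∨ fog)) ∨ ((¬busy → ready) ∨ (pump ∧ ready)) = True
    fog ∨ (busy ∨ fog) = True
      busy ∨ fog = True
    (¬busy → ready) ∨ (pump ∧ ready) = True
      ¬busy → ready = True
        ¬busy = False
      pump ∧ ready = False
  ((¬ready ↔ door) ↔ ¬door) ∧ (¬pump ∧ (pump ∨ busy)) = True
    (¬ready ↔ door) ↔ ¬door = True
      ¬ready ↔ door = True
        ¬ready = False
      ¬door = True
    ¬pump ∧ (pump ∨ busy) = True
      ¬pump = True
      pump ∨ busy = True
Both conjuncts True, so the formula holds.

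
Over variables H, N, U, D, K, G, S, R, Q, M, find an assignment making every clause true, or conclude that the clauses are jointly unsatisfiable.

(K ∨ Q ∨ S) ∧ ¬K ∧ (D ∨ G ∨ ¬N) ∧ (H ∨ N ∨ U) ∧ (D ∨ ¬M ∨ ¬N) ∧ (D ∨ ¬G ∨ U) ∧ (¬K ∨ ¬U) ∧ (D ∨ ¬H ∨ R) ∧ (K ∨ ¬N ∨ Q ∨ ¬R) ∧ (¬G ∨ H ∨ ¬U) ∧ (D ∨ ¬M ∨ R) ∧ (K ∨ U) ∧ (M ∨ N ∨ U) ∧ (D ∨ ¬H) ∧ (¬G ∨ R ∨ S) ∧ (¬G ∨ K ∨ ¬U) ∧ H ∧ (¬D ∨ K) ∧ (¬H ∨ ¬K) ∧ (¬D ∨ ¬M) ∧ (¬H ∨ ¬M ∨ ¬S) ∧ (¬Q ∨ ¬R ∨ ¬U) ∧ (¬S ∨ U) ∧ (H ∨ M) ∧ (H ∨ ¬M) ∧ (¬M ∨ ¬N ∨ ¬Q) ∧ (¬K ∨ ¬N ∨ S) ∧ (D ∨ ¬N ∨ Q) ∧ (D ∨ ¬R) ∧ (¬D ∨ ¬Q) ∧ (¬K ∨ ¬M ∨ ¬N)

Unsatisfiable

Case H = True:
  (¬K) forces K = False.
  (K ∨ U) forces U = True.
  (D ∨ ¬H) forces D = True.
  Clause (¬D ∨ K) is falsified — contradiction.
Case H = False:
  Clause (H) is falsified — contradiction.
Both cases fail, so the formula is unsatisfiable.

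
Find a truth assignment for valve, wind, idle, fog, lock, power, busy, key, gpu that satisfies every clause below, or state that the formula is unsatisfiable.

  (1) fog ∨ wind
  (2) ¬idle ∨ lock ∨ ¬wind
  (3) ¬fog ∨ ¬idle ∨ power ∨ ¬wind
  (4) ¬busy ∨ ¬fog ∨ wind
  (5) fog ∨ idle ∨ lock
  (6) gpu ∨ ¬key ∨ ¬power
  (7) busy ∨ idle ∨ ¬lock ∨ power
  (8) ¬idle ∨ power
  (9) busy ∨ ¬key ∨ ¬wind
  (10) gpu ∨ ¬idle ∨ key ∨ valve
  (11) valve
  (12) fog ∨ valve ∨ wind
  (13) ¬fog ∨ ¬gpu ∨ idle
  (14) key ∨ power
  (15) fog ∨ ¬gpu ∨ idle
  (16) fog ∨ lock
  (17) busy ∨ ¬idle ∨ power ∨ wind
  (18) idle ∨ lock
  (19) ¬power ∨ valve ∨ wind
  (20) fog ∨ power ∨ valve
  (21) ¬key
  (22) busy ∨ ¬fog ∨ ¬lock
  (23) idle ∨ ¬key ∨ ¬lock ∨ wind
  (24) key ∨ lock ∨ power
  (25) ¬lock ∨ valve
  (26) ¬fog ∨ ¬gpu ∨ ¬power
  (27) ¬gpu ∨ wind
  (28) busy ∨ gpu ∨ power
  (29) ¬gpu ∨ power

Unit clause (valve) forces valve = True.
Unit clause (¬key) forces key = False.
In (key ∨ power) only power is left, so power = True.
Set wind = True.
Set idle = True.
  then (¬idle ∨ lock ∨ ¬wind) forces lock = True.
Set fog = False.
Set busy = False.
Set gpu = False.
All clauses satisfied.

valve = True; wind = True; idle = True; fog = False; lock = True; power = True; busy = False; key = False; gpu = False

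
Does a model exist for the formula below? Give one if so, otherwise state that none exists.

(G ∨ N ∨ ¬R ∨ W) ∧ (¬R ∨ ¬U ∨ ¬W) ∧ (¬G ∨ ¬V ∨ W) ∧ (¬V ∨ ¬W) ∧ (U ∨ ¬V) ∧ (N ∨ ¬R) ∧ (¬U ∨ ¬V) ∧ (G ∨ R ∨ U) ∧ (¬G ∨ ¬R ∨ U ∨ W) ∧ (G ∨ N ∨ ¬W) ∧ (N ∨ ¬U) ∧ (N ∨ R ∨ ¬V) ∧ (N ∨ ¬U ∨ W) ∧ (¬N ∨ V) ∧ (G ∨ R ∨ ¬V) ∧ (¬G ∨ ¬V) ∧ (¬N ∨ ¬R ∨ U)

V = False, R = False, N = False, U = False, G = True, W = False

Try V = True:
  (¬V ∨ ¬W) forces W = False.
  (¬G ∨ ¬V ∨ W) forces G = False.
  (U ∨ ¬V) forces U = True.
  clause (¬U ∨ ¬V) is falsified — backtrack.
So V = False.
  then (¬N ∨ V) forces N = False.
  then (N ∨ ¬R) forces R = False.
  then (N ∨ ¬U) forces U = False.
  then (G ∨ R ∨ U) forces G = True.
Set W = False.
All clauses satisfied.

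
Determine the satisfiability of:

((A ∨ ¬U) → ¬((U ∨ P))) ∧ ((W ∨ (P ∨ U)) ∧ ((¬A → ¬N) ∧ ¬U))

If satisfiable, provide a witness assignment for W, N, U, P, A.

W: True; N: True; U: False; P: False; A: True

  (A ∨ ¬U) → ¬((U ∨ P)) = True
    A ∨ ¬U = True
      ¬U = True
    ¬((U ∨ P)) = True
      U ∨ P = False
  (W ∨ (P ∨ U)) ∧ ((¬A → ¬N) ∧ ¬U) = True
    W ∨ (P ∨ U) = True
      P ∨ U = False
    (¬A → ¬N) ∧ ¬U = True
      ¬A → ¬N = True
        ¬A = False
        ¬N = False
      ¬U = True
Both conjuncts True, so the formula holds.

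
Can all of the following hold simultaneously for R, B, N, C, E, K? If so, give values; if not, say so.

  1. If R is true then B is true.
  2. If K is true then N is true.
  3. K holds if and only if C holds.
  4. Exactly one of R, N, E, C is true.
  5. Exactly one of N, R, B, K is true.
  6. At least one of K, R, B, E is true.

R = False, B = True, N = False, C = False, E = True, K = False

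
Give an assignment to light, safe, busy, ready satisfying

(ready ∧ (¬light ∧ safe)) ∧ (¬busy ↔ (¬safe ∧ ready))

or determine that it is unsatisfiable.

light: False, safe: True, busy: True, ready: True

  ready ∧ (¬light ∧ safe) = True
    ¬light ∧ safe = True
      ¬light = True
  ¬busy ↔ (¬safe ∧ ready) = True
    ¬busy = False
    ¬safe ∧ ready = False
      ¬safe = False
Both conjuncts True, so the formula holds.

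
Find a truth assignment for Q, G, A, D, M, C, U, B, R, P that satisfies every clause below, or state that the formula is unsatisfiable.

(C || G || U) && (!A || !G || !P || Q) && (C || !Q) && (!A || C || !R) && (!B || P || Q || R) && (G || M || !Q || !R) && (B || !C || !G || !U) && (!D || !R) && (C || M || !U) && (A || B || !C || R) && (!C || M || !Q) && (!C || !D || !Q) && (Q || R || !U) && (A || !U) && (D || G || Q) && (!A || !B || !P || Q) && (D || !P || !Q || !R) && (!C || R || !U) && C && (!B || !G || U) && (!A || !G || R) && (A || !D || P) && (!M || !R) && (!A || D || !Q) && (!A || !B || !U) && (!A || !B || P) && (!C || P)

Q: False; G: False; A: True; D: True; M: True; C: True; U: False; B: False; R: False; P: True

Unit clause (C) forces C = True.
In (!C || P) only P is left, so P = True.
Set Q = False.
Set G = False.
  then (D || G || Q) forces D = True.
  then (!D || !R) forces R = False.
  then (Q || R || !U) forces U = False.
Set A = True.
  then (!A || !B || !P || Q) forces B = False.
Set M = True.
All clauses satisfied.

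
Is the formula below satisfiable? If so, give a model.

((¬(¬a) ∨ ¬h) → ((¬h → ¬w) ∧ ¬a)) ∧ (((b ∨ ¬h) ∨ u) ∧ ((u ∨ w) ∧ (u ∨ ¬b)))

a=F, w=T, h=T, b=T, u=T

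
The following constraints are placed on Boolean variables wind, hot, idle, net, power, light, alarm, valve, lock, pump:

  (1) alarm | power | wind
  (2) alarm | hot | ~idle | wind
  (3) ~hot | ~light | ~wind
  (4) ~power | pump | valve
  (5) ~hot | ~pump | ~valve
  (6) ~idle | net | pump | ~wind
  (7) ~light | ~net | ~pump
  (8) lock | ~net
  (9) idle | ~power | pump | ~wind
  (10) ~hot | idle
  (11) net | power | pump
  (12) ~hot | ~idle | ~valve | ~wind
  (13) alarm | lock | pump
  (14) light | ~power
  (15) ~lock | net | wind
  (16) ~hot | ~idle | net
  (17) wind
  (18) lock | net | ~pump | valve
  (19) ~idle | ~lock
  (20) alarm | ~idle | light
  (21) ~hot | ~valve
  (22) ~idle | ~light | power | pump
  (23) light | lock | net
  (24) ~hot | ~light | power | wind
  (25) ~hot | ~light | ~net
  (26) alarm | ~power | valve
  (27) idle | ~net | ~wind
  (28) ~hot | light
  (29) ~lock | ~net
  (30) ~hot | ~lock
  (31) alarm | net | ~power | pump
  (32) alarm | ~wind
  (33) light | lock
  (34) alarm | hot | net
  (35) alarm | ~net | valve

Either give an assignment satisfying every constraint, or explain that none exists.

wind = True, hot = False, idle = False, net = False, power = True, light = True, alarm = True, valve = True, lock = False, pump = True

Unit clause (wind) forces wind = True.
In (alarm | ~wind) only alarm is left, so alarm = True.
Try hot = True:
  (~hot | ~light | ~wind) forces light = False.
  clause (~hot | light) is falsified — backtrack.
So hot = False.
Set idle = False.
  then (idle | ~net | ~wind) forces net = False.
Set power = True.
  then (idle | ~power | pump | ~wind) forces pump = True.
  then (light | ~power) forces light = True.
Set valve = True.
Set lock = False.
All clauses satisfied.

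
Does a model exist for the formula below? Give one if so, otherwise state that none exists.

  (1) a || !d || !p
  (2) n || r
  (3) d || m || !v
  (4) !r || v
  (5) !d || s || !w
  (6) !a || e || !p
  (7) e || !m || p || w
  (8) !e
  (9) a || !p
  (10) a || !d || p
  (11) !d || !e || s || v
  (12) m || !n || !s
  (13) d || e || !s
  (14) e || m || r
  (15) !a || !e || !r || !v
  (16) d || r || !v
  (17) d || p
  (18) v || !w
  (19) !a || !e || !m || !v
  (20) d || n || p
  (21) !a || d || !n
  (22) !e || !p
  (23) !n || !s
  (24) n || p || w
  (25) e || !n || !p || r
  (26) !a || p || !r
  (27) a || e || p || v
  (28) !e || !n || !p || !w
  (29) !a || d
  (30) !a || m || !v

Unsatisfiable

Case p = True:
  (!e) forces e = False.
  (!a || e || !p) forces a = False.
  Clause (a || !p) is falsified — contradiction.
Case p = False:
  (!e) forces e = False.
  (d || p) forces d = True.
  (a || !d || p) forces a = True.
  (!a || p || !r) forces r = False.
  (n || r) forces n = True.
  (e || m || r) forces m = True.
  (e || !m || p || w) forces w = True.
  (!d || s || !w) forces s = True.
  Clause (!n || !s) is falsified — contradiction.
Both cases fail, so the formula is unsatisfiable.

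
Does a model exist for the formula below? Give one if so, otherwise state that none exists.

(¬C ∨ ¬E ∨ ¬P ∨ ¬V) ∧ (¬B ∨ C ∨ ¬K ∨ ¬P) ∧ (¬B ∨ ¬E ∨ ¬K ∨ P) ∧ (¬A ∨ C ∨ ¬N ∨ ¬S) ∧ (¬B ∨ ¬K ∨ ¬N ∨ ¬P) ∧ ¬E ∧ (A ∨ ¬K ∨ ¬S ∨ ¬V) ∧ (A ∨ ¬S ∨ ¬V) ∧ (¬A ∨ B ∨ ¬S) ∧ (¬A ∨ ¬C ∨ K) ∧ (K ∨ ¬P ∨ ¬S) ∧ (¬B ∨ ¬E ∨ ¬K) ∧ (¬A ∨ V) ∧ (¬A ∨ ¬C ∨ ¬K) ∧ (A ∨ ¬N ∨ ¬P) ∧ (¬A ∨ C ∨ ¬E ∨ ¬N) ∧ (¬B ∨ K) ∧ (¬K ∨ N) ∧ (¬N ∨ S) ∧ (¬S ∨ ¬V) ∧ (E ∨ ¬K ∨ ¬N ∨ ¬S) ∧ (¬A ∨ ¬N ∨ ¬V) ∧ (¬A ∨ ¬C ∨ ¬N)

V: True, N: False, A: False, C: True, E: False, B: False, K: False, P: True, S: False

Unit clause (¬E) forces E = False.
Set V = True.
  then (¬S ∨ ¬V) forces S = False.
  then (¬N ∨ S) forces N = False.
  then (¬K ∨ N) forces K = False.
  then (¬B ∨ K) forces B = False.
Set A = False.
Set C = True.
Set P = True.
All clauses satisfied.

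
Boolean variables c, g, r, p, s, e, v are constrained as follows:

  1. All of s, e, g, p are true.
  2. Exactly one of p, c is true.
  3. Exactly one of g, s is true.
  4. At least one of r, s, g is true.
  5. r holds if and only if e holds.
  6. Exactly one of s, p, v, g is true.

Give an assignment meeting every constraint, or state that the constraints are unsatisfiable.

Case g = True:
  (1) forces s = True.
  Constraint (3) is violated (g=T, s=T) — contradiction.
Case g = False:
  Constraint (1) is violated (g=F) — contradiction.
Both cases fail — unsatisfiable.

The formula is unsatisfiable.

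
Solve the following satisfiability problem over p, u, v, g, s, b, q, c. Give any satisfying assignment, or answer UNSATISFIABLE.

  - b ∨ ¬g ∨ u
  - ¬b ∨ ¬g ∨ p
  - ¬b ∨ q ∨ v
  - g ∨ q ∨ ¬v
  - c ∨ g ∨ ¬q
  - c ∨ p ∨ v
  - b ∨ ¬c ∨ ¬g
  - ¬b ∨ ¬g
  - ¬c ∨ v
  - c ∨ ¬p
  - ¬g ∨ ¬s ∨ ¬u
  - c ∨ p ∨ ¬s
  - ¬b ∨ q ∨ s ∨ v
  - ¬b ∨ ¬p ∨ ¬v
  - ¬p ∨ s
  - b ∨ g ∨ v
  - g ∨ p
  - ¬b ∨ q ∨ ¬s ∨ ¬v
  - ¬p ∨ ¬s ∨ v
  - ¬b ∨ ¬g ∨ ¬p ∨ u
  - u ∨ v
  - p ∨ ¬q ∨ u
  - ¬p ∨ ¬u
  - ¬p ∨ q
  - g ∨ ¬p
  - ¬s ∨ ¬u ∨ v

p: False, u: True, v: True, g: True, s: False, b: False, q: True, c: False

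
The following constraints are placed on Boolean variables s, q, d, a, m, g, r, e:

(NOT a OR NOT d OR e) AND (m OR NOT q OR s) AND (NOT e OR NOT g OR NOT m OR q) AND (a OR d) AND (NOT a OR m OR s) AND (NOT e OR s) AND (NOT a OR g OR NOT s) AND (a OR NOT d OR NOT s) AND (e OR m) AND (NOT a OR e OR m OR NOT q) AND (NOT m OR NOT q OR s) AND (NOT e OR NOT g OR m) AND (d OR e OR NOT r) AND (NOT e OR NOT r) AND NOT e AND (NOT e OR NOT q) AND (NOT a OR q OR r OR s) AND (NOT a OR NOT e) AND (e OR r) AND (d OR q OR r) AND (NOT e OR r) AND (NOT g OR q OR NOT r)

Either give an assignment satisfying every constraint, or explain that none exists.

Unit clause (NOT e) forces e = False.
In (e OR r) only r is left, so r = True.
In (e OR m) only m is left, so m = True.
In (d OR e OR NOT r) only d is left, so d = True.
In (NOT a OR NOT d OR e) only NOT a is left, so a = False.
In (a OR NOT d OR NOT s) only NOT s is left, so s = False.
In (NOT m OR NOT q OR s) only NOT q is left, so q = False.
In (NOT g OR q OR NOT r) only NOT g is left, so g = False.
All clauses satisfied.

s = False, q = False, d = True, a = False, m = True, g = False, r = True, e = False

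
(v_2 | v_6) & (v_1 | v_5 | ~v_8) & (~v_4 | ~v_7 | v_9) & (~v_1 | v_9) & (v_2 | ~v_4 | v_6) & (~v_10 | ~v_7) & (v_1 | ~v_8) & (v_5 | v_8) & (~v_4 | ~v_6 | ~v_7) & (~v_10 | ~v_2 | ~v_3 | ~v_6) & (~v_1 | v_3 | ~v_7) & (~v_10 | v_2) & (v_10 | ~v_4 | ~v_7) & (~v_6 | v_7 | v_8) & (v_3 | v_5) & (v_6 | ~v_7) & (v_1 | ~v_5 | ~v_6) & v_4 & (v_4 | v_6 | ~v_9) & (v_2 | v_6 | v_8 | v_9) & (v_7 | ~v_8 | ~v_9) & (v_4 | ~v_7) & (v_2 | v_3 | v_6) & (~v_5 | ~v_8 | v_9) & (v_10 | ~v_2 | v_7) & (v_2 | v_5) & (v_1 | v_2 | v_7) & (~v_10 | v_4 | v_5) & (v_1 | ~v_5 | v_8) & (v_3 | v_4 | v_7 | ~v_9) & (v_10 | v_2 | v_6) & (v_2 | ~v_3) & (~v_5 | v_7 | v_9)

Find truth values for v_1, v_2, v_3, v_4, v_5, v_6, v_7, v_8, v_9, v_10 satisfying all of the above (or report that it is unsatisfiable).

v_1 = True; v_2 = True; v_3 = True; v_4 = True; v_5 = True; v_6 = False; v_7 = False; v_8 = False; v_9 = True; v_10 = True

Unit clause (v_4) forces v_4 = True.
Try v_1 = False:
  (v_1 | ~v_8) forces v_8 = False.
  (v_5 | v_8) forces v_5 = True.
  clause (v_1 | ~v_5 | v_8) is falsified — backtrack.
So v_1 = True.
  then (~v_1 | v_9) forces v_9 = True.
Set v_2 = True.
Set v_3 = True.
Set v_5 = True.
Try v_6 = True:
  (~v_4 | ~v_6 | ~v_7) forces v_7 = False.
  (~v_10 | ~v_2 | ~v_3 | ~v_6) forces v_10 = False.
  clause (v_10 | ~v_2 | v_7) is falsified — backtrack.
So v_6 = False.
  then (v_6 | ~v_7) forces v_7 = False.
  then (v_7 | ~v_8 | ~v_9) forces v_8 = False.
  then (v_10 | ~v_2 | v_7) forces v_10 = True.
All clauses satisfied.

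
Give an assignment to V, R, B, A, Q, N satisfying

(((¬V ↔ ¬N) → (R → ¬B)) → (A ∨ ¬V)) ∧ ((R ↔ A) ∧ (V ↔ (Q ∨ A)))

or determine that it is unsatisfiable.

V: False; R: False; B: False; A: False; Q: False; N: True

  ((¬V ↔ ¬N) → (R → ¬B)) → (A ∨ ¬V) = True
    (¬V ↔ ¬N) → (R → ¬B) = True
      ¬V ↔ ¬N = False
        ¬V = True
        ¬N = False
      R → ¬B = True
        ¬B = True
    A ∨ ¬V = True
      ¬V = True
  (R ↔ A) ∧ (V ↔ (Q ∨ A)) = True
    R ↔ A = True
    V ↔ (Q ∨ A) = True
      Q ∨ A = False
Both conjuncts True, so the formula holds.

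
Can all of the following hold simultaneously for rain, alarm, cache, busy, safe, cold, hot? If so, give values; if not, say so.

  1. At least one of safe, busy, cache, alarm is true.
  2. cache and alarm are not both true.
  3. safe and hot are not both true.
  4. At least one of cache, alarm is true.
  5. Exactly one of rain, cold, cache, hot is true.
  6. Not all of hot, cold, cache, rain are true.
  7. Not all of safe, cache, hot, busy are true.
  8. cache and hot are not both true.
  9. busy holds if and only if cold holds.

rain: False; alarm: True; cache: False; busy: False; safe: False; cold: False; hot: True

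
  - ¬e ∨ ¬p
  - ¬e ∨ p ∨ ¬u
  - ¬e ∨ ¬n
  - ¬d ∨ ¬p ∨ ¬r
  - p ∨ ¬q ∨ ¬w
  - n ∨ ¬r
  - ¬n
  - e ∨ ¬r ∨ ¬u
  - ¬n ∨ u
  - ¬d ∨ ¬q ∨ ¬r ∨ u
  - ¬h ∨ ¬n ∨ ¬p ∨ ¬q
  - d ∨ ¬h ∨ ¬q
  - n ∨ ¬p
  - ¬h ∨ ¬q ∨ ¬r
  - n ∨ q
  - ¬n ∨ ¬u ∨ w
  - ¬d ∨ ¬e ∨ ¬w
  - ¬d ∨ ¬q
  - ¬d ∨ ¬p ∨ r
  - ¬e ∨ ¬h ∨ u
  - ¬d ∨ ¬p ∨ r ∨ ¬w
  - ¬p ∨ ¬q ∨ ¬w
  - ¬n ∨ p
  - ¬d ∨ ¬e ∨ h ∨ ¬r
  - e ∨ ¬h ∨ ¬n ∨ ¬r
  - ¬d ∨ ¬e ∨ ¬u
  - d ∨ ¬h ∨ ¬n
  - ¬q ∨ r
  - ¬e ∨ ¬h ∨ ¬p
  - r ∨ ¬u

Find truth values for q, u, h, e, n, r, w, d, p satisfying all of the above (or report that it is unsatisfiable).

No satisfying assignment exists.

Case q = True:
  (¬n) forces n = False.
  (n ∨ ¬r) forces r = False.
  Clause (¬q ∨ r) is falsified — contradiction.
Case q = False:
  (¬n) forces n = False.
  Clause (n ∨ q) is falsified — contradiction.
Both cases fail, so the formula is unsatisfiable.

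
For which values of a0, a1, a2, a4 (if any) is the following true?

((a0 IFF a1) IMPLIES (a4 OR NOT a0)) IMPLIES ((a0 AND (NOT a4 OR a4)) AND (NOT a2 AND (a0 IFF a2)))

a0=T; a1=T; a2=T; a4=F

  ((a0 IFF a1) IMPLIES (a4 OR NOT a0)) IMPLIES ((a0 AND (NOT a4 OR a4)) AND (NOT a2 AND (a0 IFF a2))) = True
    (a0 IFF a1) IMPLIES (a4 OR NOT a0) = False
      a0 IFF a1 = True
      a4 OR NOT a0 = False
        NOT a0 = False
    (a0 AND (NOT a4 OR a4)) AND (NOT a2 AND (a0 IFF a2)) = False
      a0 AND (NOT a4 OR a4) = True
        NOT a4 OR a4 = True
          NOT a4 = True
      NOT a2 AND (a0 IFF a2) = False
        NOT a2 = False
        a0 IFF a2 = True
The formula evaluates to True.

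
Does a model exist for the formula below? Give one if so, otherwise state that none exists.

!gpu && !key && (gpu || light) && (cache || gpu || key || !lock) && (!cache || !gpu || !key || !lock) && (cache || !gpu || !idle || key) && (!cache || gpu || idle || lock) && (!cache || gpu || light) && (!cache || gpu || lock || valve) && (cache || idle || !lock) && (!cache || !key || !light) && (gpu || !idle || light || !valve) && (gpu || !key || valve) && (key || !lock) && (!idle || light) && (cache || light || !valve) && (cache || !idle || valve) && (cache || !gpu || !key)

gpu=F, valve=T, cache=F, lock=F, key=F, idle=T, light=T

Unit clause (!gpu) forces gpu = False.
Unit clause (!key) forces key = False.
In (gpu || light) only light is left, so light = True.
In (key || !lock) only !lock is left, so lock = False.
Set valve = True.
Set cache = False.
Set idle = True.
All clauses satisfied.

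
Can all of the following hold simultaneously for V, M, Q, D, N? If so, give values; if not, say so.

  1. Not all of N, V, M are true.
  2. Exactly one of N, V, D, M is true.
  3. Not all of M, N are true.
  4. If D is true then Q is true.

V: False, M: True, Q: False, D: False, N: False

  (1) {N, V, M}: 1/3 true — not all ✓
  (2) {N, V, D, M}: 1 true — exactly one ✓
  (3) {M, N}: 1/2 true — not all ✓
  (4) D=F ⇒ Q: vacuous ✓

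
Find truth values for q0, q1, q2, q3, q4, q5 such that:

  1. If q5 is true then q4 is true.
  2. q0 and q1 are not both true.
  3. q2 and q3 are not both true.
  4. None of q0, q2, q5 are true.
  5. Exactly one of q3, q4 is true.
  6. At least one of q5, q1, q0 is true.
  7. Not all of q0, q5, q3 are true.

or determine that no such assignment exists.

q0 = False, q1 = True, q2 = False, q3 = False, q4 = True, q5 = False

  (1) q5=F ⇒ q4: vacuous ✓
  (2) q0=F, q1=T — not both ✓
  (3) q2=F, q3=F — not both ✓
  (4) {q0, q2, q5}: 0 true — none ✓
  (5) {q3, q4}: 1 true — exactly one ✓
  (6) {q5, q1, q0}: 1 true — at least one ✓
  (7) {q0, q5, q3}: 0/3 true — not all ✓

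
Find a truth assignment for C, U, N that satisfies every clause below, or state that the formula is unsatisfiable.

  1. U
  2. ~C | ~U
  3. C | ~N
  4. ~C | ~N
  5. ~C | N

Unit clause (U) forces U = True.
In (~C | ~U) only ~C is left, so C = False.
In (C | ~N) only ~N is left, so N = False.
Check each clause:
  (U): U holds.
  (~C | ~U): ~C holds.
  (C | ~N): ~N holds.
  (~C | ~N): ~C holds.
  (~C | N): ~C holds.
All clauses satisfied.

C=F; U=T; N=F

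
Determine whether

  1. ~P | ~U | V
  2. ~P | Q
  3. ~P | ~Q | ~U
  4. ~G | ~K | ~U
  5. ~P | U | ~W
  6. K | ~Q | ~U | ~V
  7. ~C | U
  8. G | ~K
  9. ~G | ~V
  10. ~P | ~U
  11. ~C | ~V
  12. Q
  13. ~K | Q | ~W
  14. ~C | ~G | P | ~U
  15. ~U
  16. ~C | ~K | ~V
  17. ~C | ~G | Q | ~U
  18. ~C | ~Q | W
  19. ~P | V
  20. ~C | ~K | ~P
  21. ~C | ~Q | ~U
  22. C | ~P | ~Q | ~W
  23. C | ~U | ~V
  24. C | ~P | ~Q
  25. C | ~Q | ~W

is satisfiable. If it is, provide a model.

Unit clause (Q) forces Q = True.
Unit clause (~U) forces U = False.
In (~C | U) only ~C is left, so C = False.
In (C | ~P | ~Q) only ~P is left, so P = False.
In (C | ~Q | ~W) only ~W is left, so W = False.
Set G = False.
  then (G | ~K) forces K = False.
Set V = False.
All clauses satisfied.

U: False, G: False, Q: True, W: False, C: False, K: False, P: False, V: False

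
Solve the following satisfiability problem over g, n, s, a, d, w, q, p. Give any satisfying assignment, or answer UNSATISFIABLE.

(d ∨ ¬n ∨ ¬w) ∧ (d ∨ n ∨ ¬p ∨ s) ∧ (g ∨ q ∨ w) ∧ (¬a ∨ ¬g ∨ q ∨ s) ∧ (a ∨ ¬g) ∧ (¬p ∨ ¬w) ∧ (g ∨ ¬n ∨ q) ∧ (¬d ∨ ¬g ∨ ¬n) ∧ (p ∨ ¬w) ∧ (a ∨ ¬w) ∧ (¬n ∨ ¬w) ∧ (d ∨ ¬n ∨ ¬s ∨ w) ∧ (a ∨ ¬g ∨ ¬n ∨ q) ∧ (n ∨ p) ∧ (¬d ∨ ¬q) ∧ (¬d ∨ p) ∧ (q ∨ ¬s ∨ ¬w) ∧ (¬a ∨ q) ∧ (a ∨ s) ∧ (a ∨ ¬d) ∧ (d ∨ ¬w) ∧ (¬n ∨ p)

Set g = False.
Set n = False.
  then (n ∨ p) forces p = True.
  then (¬p ∨ ¬w) forces w = False.
  then (g ∨ q ∨ w) forces q = True.
  then (¬d ∨ ¬q) forces d = False.
  then (d ∨ n ∨ ¬p ∨ s) forces s = True.
Set a = True.
All clauses satisfied.

g: False, n: False, s: True, a: True, d: False, w: False, q: True, p: True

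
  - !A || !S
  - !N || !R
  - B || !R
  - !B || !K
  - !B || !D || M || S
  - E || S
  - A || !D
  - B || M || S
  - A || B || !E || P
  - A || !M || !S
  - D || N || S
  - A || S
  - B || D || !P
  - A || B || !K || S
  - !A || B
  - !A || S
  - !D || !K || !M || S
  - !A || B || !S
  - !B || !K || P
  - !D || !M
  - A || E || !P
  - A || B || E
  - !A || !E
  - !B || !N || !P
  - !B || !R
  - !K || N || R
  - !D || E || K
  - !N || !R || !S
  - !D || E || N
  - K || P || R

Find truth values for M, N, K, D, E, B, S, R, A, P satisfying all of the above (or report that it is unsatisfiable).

M = False, N = False, K = False, D = False, E = True, B = True, S = True, R = False, A = False, P = True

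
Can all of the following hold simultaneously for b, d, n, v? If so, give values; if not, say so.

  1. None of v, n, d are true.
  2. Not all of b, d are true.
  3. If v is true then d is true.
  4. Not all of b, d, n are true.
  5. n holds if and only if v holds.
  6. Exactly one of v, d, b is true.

b: True; d: False; n: False; v: False

  (1) {v, n, d}: 0 true — none ✓
  (2) {b, d}: 1/2 true — not all ✓
  (3) v=F ⇒ d: vacuous ✓
  (4) {b, d, n}: 1/3 true — not all ✓
  (5) n=F, v=F — same ✓
  (6) {v, d, b}: 1 true — exactly one ✓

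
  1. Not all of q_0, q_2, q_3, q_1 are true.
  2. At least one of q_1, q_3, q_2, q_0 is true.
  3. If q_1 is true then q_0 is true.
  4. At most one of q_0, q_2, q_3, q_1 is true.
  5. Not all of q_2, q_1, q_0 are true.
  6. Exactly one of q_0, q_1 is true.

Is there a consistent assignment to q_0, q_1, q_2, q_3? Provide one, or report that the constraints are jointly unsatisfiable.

q_0 = True, q_1 = False, q_2 = False, q_3 = False

  (1) {q_0, q_2, q_3, q_1}: 1/4 true — not all ✓
  (2) {q_1, q_3, q_2, q_0}: 1 true — at least one ✓
  (3) q_1=F ⇒ q_0: vacuous ✓
  (4) {q_0, q_2, q_3, q_1}: 1 true — at most one ✓
  (5) {q_2, q_1, q_0}: 1/3 true — not all ✓
  (6) {q_0, q_1}: 1 true — exactly one ✓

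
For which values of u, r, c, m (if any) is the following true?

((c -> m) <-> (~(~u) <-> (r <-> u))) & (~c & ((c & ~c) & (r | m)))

Case c = True: the conjunct ~c is False.
Case c = False: the conjunct c is False.
Both cases fail — unsatisfiable.

The formula is unsatisfiable.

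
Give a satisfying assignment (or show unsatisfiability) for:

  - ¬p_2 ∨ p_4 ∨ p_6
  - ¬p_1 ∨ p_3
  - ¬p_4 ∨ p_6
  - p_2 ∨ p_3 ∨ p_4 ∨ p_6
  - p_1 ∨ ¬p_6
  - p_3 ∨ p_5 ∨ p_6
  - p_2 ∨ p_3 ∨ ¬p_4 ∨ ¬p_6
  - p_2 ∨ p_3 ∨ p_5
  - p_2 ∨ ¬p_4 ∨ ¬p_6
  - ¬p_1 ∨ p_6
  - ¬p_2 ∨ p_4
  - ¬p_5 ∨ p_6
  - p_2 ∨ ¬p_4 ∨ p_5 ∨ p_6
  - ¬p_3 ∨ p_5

p_1: True, p_2: True, p_3: True, p_4: True, p_5: True, p_6: True

Set p_1 = True.
  then (¬p_1 ∨ p_3) forces p_3 = True.
  then (¬p_1 ∨ p_6) forces p_6 = True.
  then (¬p_3 ∨ p_5) forces p_5 = True.
Set p_2 = True.
  then (¬p_2 ∨ p_4) forces p_4 = True.
All clauses satisfied.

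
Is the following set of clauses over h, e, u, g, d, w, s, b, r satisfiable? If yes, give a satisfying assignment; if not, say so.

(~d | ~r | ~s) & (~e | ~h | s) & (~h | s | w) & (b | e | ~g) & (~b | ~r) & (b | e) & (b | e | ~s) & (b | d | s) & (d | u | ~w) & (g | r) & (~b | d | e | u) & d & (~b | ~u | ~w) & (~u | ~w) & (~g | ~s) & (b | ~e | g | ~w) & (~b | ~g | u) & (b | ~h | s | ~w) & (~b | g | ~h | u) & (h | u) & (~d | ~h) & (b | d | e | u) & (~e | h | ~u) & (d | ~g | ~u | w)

Unit clause (d) forces d = True.
In (~d | ~h) only ~h is left, so h = False.
In (h | u) only u is left, so u = True.
In (~e | h | ~u) only ~e is left, so e = False.
In (b | e) only b is left, so b = True.
In (~b | ~u | ~w) only ~w is left, so w = False.
In (~b | ~r) only ~r is left, so r = False.
In (g | r) only g is left, so g = True.
In (~g | ~s) only ~s is left, so s = False.
All clauses satisfied.

h=F, e=F, u=T, g=T, d=T, w=F, s=F, b=T, r=F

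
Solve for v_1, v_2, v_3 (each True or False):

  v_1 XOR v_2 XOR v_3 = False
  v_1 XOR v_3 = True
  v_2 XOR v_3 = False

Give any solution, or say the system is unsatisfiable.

v_1 = False, v_2 = True, v_3 = True

v_1 XOR v_2 XOR v_3 = F XOR T XOR T = False ✓
v_1 XOR v_3 = F XOR T = True ✓
v_2 XOR v_3 = T XOR T = False ✓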